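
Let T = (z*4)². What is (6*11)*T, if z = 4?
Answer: 16896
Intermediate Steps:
T = 256 (T = (4*4)² = 16² = 256)
(6*11)*T = (6*11)*256 = 66*256 = 16896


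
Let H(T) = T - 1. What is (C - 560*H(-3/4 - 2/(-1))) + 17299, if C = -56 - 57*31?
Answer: 15336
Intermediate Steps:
H(T) = -1 + T
C = -1823 (C = -56 - 1767 = -1823)
(C - 560*H(-3/4 - 2/(-1))) + 17299 = (-1823 - 560*(-1 + (-3/4 - 2/(-1)))) + 17299 = (-1823 - 560*(-1 + (-3*1/4 - 2*(-1)))) + 17299 = (-1823 - 560*(-1 + (-3/4 + 2))) + 17299 = (-1823 - 560*(-1 + 5/4)) + 17299 = (-1823 - 560*1/4) + 17299 = (-1823 - 140) + 17299 = -1963 + 17299 = 15336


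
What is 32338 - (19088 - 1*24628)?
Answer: 37878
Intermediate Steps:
32338 - (19088 - 1*24628) = 32338 - (19088 - 24628) = 32338 - 1*(-5540) = 32338 + 5540 = 37878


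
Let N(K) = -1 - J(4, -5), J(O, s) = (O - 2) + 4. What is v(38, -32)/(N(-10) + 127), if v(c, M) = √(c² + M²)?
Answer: √617/60 ≈ 0.41399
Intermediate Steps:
J(O, s) = 2 + O (J(O, s) = (-2 + O) + 4 = 2 + O)
N(K) = -7 (N(K) = -1 - (2 + 4) = -1 - 1*6 = -1 - 6 = -7)
v(c, M) = √(M² + c²)
v(38, -32)/(N(-10) + 127) = √((-32)² + 38²)/(-7 + 127) = √(1024 + 1444)/120 = √2468/120 = (2*√617)/120 = √617/60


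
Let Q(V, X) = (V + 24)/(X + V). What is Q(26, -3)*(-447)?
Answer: -22350/23 ≈ -971.74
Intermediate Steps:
Q(V, X) = (24 + V)/(V + X)
Q(26, -3)*(-447) = ((24 + 26)/(26 - 3))*(-447) = (50/23)*(-447) = -22350/23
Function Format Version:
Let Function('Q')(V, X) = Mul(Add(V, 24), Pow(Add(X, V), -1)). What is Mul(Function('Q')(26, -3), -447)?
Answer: Rational(-22350, 23) ≈ -971.74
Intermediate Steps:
Function('Q')(V, X) = Mul(Pow(Add(V, X), -1), Add(24, V)) (Function('Q')(V, X) = Mul(Add(24, V), Pow(Add(V, X), -1)) = Mul(Pow(Add(V, X), -1), Add(24, V)))
Mul(Function('Q')(26, -3), -447) = Mul(Mul(Pow(Add(26, -3), -1), Add(24, 26)), -447) = Mul(Mul(Pow(23, -1), 50), -447) = Mul(Mul(Rational(1, 23), 50), -447) = Mul(Rational(50, 23), -447) = Rational(-22350, 23)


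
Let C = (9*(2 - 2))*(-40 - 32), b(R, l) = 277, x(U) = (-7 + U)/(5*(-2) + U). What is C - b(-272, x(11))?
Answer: -277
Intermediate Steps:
x(U) = (-7 + U)/(-10 + U)
C = 0 (C = (9*0)*(-72) = 0*(-72) = 0)
C - b(-272, x(11)) = 0 - 1*277 = 0 - 277 = -277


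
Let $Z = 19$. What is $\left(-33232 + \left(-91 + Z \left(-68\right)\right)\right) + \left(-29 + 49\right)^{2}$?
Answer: $-34215$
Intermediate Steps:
$\left(-33232 + \left(-91 + Z \left(-68\right)\right)\right) + \left(-29 + 49\right)^{2} = \left(-33232 + \left(-91 + 19 \left(-68\right)\right)\right) + \left(-29 + 49\right)^{2} = \left(-33232 - 1383\right) + 20^{2} = \left(-33232 - 1383\right) + 400 = -34615 + 400 = -34215$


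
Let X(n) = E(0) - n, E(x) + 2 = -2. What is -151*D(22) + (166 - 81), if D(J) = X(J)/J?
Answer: 2898/11 ≈ 263.45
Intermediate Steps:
E(x) = -4 (E(x) = -2 - 2 = -4)
X(n) = -4 - n
D(J) = (-4 - J)/J
-151*D(22) + (166 - 81) = -151*(-4 - 1*22)/22 + (166 - 81) = -151*(-4 - 22)/22 + 85 = -151*(-26)/22 + 85 = -151*(-13/11) + 85 = 1963/11 + 85 = 2898/11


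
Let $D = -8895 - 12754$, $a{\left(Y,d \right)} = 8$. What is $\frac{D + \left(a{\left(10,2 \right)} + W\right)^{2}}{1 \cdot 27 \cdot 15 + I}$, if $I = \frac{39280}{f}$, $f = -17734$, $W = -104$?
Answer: $- \frac{110243411}{3571495} \approx -30.868$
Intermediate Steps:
$I = - \frac{19640}{8867}$ ($I = \frac{39280}{-17734} = 39280 \left(- \frac{1}{17734}\right) = - \frac{19640}{8867} \approx -2.215$)
$D = -21649$ ($D = -8895 - 12754 = -21649$)
$\frac{D + \left(a{\left(10,2 \right)} + W\right)^{2}}{1 \cdot 27 \cdot 15 + I} = \frac{-21649 + \left(8 - 104\right)^{2}}{1 \cdot 27 \cdot 15 - \frac{19640}{8867}} = \frac{-21649 + \left(-96\right)^{2}}{27 \cdot 15 - \frac{19640}{8867}} = \frac{-21649 + 9216}{405 - \frac{19640}{8867}} = - \frac{12433}{\frac{3571495}{8867}} = \left(-12433\right) \frac{8867}{3571495} = - \frac{110243411}{3571495}$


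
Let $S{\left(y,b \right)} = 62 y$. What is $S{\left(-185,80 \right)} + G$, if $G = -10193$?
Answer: $-21663$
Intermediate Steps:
$S{\left(-185,80 \right)} + G = 62 \left(-185\right) - 10193 = -11470 - 10193 = -21663$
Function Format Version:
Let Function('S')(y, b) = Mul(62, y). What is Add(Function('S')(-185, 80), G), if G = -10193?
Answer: -21663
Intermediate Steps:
Add(Function('S')(-185, 80), G) = Add(Mul(62, -185), -10193) = Add(-11470, -10193) = -21663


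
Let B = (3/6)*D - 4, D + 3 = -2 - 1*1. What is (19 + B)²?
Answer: 144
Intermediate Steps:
D = -6 (D = -3 + (-2 - 1*1) = -3 + (-2 - 1) = -3 - 3 = -6)
B = -7 (B = (3/6)*(-6) - 4 = (3*(⅙))*(-6) - 4 = (½)*(-6) - 4 = -3 - 4 = -7)
(19 + B)² = (19 - 7)² = 12² = 144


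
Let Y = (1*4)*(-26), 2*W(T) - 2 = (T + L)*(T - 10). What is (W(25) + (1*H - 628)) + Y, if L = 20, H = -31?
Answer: -849/2 ≈ -424.50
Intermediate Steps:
W(T) = 1 + (-10 + T)*(20 + T)/2 (W(T) = 1 + ((T + 20)*(T - 10))/2 = 1 + ((20 + T)*(-10 + T))/2 = 1 + ((-10 + T)*(20 + T))/2 = 1 + (-10 + T)*(20 + T)/2)
Y = -104 (Y = 4*(-26) = -104)
(W(25) + (1*H - 628)) + Y = ((-99 + (½)*25² + 5*25) + (1*(-31) - 628)) - 104 = ((-99 + (½)*625 + 125) + (-31 - 628)) - 104 = ((-99 + 625/2 + 125) - 659) - 104 = (677/2 - 659) - 104 = -641/2 - 104 = -849/2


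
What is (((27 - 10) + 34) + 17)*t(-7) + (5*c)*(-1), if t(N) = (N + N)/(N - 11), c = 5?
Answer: 251/9 ≈ 27.889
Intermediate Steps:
t(N) = 2*N/(-11 + N) (t(N) = (2*N)/(-11 + N) = 2*N/(-11 + N))
(((27 - 10) + 34) + 17)*t(-7) + (5*c)*(-1) = (((27 - 10) + 34) + 17)*(2*(-7)/(-11 - 7)) + (5*5)*(-1) = ((17 + 34) + 17)*(2*(-7)/(-18)) + 25*(-1) = (51 + 17)*(2*(-7)*(-1/18)) - 25 = 68*(7/9) - 25 = 476/9 - 25 = 251/9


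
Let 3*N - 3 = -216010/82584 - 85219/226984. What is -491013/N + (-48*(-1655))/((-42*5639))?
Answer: -136243425141510016864/824986844717 ≈ -1.6515e+8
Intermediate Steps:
N = 20900029/7029467496 (N = 1 + (-216010/82584 - 85219/226984)/3 = 1 + (-216010*1/82584 - 85219*1/226984)/3 = 1 + (-108005/41292 - 85219/226984)/3 = 1 + (1/3)*(-7008567467/2343155832) = 1 - 7008567467/7029467496 = 20900029/7029467496 ≈ 0.0029732)
-491013/N + (-48*(-1655))/((-42*5639)) = -491013/20900029/7029467496 + (-48*(-1655))/((-42*5639)) = -491013*7029467496/20900029 + 79440/(-236838) = -3451559923613448/20900029 + 79440*(-1/236838) = -3451559923613448/20900029 - 13240/39473 = -136243425141510016864/824986844717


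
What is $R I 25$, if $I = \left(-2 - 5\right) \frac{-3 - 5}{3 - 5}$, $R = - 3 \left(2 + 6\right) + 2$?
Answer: $15400$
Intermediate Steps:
$R = -22$ ($R = \left(-3\right) 8 + 2 = -24 + 2 = -22$)
$I = -28$ ($I = - 7 \left(- \frac{8}{-2}\right) = - 7 \left(\left(-8\right) \left(- \frac{1}{2}\right)\right) = \left(-7\right) 4 = -28$)
$R I 25 = \left(-22\right) \left(-28\right) 25 = 616 \cdot 25 = 15400$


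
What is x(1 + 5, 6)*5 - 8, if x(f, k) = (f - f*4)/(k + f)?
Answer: -31/2 ≈ -15.500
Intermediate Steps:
x(f, k) = -3*f/(f + k) (x(f, k) = (f - 4*f)/(f + k) = (-3*f)/(f + k) = -3*f/(f + k))
x(1 + 5, 6)*5 - 8 = -3*(1 + 5)/((1 + 5) + 6)*5 - 8 = -3*6/(6 + 6)*5 - 8 = -3*6/12*5 - 8 = -3*6*1/12*5 - 8 = -3/2*5 - 8 = -15/2 - 8 = -31/2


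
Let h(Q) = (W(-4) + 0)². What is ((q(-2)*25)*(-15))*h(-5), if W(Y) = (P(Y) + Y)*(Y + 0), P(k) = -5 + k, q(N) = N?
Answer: 2028000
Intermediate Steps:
W(Y) = Y*(-5 + 2*Y) (W(Y) = ((-5 + Y) + Y)*(Y + 0) = (-5 + 2*Y)*Y = Y*(-5 + 2*Y))
h(Q) = 2704 (h(Q) = (-4*(-5 + 2*(-4)) + 0)² = (-4*(-5 - 8) + 0)² = (-4*(-13) + 0)² = (52 + 0)² = 52² = 2704)
((q(-2)*25)*(-15))*h(-5) = (-2*25*(-15))*2704 = -50*(-15)*2704 = 750*2704 = 2028000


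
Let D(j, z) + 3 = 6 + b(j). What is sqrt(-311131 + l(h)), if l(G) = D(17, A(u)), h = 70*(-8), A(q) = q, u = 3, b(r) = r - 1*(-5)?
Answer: I*sqrt(311106) ≈ 557.77*I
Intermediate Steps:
b(r) = 5 + r (b(r) = r + 5 = 5 + r)
D(j, z) = 8 + j (D(j, z) = -3 + (6 + (5 + j)) = -3 + (11 + j) = 8 + j)
h = -560
l(G) = 25 (l(G) = 8 + 17 = 25)
sqrt(-311131 + l(h)) = sqrt(-311131 + 25) = sqrt(-311106) = I*sqrt(311106)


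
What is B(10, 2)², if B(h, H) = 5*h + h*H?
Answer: 4900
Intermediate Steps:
B(h, H) = 5*h + H*h
B(10, 2)² = (10*(5 + 2))² = (10*7)² = 70² = 4900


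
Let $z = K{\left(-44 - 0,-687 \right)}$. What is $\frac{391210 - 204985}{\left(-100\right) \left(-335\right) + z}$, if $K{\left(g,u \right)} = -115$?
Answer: $\frac{37245}{6677} \approx 5.5781$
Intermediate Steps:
$z = -115$
$\frac{391210 - 204985}{\left(-100\right) \left(-335\right) + z} = \frac{391210 - 204985}{\left(-100\right) \left(-335\right) - 115} = \frac{186225}{33500 - 115} = \frac{186225}{33385} = 186225 \cdot \frac{1}{33385} = \frac{37245}{6677}$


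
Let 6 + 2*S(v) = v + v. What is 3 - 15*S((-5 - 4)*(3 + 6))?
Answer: 1263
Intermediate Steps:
S(v) = -3 + v (S(v) = -3 + (v + v)/2 = -3 + (2*v)/2 = -3 + v)
3 - 15*S((-5 - 4)*(3 + 6)) = 3 - 15*(-3 + (-5 - 4)*(3 + 6)) = 3 - 15*(-3 - 9*9) = 3 - 15*(-3 - 81) = 3 - 15*(-84) = 3 + 1260 = 1263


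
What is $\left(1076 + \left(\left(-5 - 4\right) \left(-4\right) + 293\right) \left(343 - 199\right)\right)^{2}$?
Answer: $2347596304$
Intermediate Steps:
$\left(1076 + \left(\left(-5 - 4\right) \left(-4\right) + 293\right) \left(343 - 199\right)\right)^{2} = \left(1076 + \left(\left(-5 - 4\right) \left(-4\right) + 293\right) 144\right)^{2} = \left(1076 + \left(\left(-9\right) \left(-4\right) + 293\right) 144\right)^{2} = \left(1076 + \left(36 + 293\right) 144\right)^{2} = \left(1076 + 329 \cdot 144\right)^{2} = \left(1076 + 47376\right)^{2} = 48452^{2} = 2347596304$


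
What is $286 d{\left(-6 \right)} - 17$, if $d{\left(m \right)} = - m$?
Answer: $1699$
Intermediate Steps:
$286 d{\left(-6 \right)} - 17 = 286 \left(\left(-1\right) \left(-6\right)\right) - 17 = 286 \cdot 6 - 17 = 1716 - 17 = 1699$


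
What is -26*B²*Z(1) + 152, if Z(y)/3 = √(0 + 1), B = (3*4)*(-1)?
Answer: -11080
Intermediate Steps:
B = -12 (B = 12*(-1) = -12)
Z(y) = 3 (Z(y) = 3*√(0 + 1) = 3*√1 = 3*1 = 3)
-26*B²*Z(1) + 152 = -26*(-12)²*3 + 152 = -3744*3 + 152 = -26*432 + 152 = -11232 + 152 = -11080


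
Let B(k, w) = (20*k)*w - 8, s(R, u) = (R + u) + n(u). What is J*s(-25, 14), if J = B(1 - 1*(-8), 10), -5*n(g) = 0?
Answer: -19712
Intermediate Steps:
n(g) = 0 (n(g) = -1/5*0 = 0)
s(R, u) = R + u (s(R, u) = (R + u) + 0 = R + u)
B(k, w) = -8 + 20*k*w (B(k, w) = 20*k*w - 8 = -8 + 20*k*w)
J = 1792 (J = -8 + 20*(1 - 1*(-8))*10 = -8 + 20*(1 + 8)*10 = -8 + 20*9*10 = -8 + 1800 = 1792)
J*s(-25, 14) = 1792*(-25 + 14) = 1792*(-11) = -19712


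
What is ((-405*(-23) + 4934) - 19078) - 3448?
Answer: -8277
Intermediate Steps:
((-405*(-23) + 4934) - 19078) - 3448 = ((9315 + 4934) - 19078) - 3448 = (14249 - 19078) - 3448 = -4829 - 3448 = -8277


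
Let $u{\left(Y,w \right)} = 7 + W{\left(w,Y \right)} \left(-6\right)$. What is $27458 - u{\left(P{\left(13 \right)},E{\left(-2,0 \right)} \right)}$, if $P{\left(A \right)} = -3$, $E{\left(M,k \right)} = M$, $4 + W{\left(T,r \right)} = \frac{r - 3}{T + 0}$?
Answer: $27445$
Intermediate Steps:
$W{\left(T,r \right)} = -4 + \frac{-3 + r}{T}$ ($W{\left(T,r \right)} = -4 + \frac{r - 3}{T + 0} = -4 + \frac{-3 + r}{T}$)
$u{\left(Y,w \right)} = 7 - \frac{6 \left(-3 + Y - 4 w\right)}{w}$ ($u{\left(Y,w \right)} = 7 + \frac{-3 + Y - 4 w}{w} \left(-6\right) = 7 - \frac{6 \left(-3 + Y - 4 w\right)}{w}$)
$27458 - u{\left(P{\left(13 \right)},E{\left(-2,0 \right)} \right)} = 27458 - \frac{18 - -18 + 31 \left(-2\right)}{-2} = 27458 - - \frac{18 + 18 - 62}{2} = 27458 - \left(- \frac{1}{2}\right) \left(-26\right) = 27458 - 13 = 27445$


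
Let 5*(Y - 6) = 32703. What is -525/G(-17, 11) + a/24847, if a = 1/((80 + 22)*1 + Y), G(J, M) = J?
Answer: 433644131110/14041809957 ≈ 30.882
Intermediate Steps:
Y = 32733/5 (Y = 6 + (⅕)*32703 = 6 + 32703/5 = 32733/5 ≈ 6546.6)
a = 5/33243 (a = 1/((80 + 22)*1 + 32733/5) = 1/(102*1 + 32733/5) = 1/(102 + 32733/5) = 1/(33243/5) = 5/33243 ≈ 0.00015041)
-525/G(-17, 11) + a/24847 = -525/(-17) + (5/33243)/24847 = -525*(-1/17) + (5/33243)*(1/24847) = 525/17 + 5/825988821 = 433644131110/14041809957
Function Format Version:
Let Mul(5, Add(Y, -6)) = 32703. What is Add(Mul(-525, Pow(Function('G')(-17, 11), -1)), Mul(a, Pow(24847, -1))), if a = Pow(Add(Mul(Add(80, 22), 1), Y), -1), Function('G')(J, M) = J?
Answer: Rational(433644131110, 14041809957) ≈ 30.882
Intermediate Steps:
Y = Rational(32733, 5) (Y = Add(6, Mul(Rational(1, 5), 32703)) = Add(6, Rational(32703, 5)) = Rational(32733, 5) ≈ 6546.6)
a = Rational(5, 33243) (a = Pow(Add(Mul(Add(80, 22), 1), Rational(32733, 5)), -1) = Pow(Add(Mul(102, 1), Rational(32733, 5)), -1) = Pow(Add(102, Rational(32733, 5)), -1) = Pow(Rational(33243, 5), -1) = Rational(5, 33243) ≈ 0.00015041)
Add(Mul(-525, Pow(Function('G')(-17, 11), -1)), Mul(a, Pow(24847, -1))) = Add(Mul(-525, Pow(-17, -1)), Mul(Rational(5, 33243), Pow(24847, -1))) = Add(Mul(-525, Rational(-1, 17)), Mul(Rational(5, 33243), Rational(1, 24847))) = Add(Rational(525, 17), Rational(5, 825988821)) = Rational(433644131110, 14041809957)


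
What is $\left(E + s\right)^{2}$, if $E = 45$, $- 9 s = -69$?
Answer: $\frac{24964}{9} \approx 2773.8$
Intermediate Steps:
$s = \frac{23}{3}$ ($s = \left(- \frac{1}{9}\right) \left(-69\right) = \frac{23}{3} \approx 7.6667$)
$\left(E + s\right)^{2} = \left(45 + \frac{23}{3}\right)^{2} = \left(\frac{158}{3}\right)^{2} = \frac{24964}{9}$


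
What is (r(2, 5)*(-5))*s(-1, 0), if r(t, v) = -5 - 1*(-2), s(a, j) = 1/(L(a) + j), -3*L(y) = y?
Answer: 45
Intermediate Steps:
L(y) = -y/3
s(a, j) = 1/(j - a/3) (s(a, j) = 1/(-a/3 + j) = 1/(j - a/3))
r(t, v) = -3 (r(t, v) = -5 + 2 = -3)
(r(2, 5)*(-5))*s(-1, 0) = (-3*(-5))*(-3/(-1 - 3*0)) = 15*(-3/(-1 + 0)) = 15*(-3/(-1)) = 15*(-3*(-1)) = 15*3 = 45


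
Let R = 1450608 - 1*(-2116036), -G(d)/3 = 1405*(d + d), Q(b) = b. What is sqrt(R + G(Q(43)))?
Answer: sqrt(3204154) ≈ 1790.0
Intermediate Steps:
G(d) = -8430*d (G(d) = -4215*(d + d) = -4215*2*d = -8430*d)
R = 3566644 (R = 1450608 + 2116036 = 3566644)
sqrt(R + G(Q(43))) = sqrt(3566644 - 8430*43) = sqrt(3566644 - 362490) = sqrt(3204154)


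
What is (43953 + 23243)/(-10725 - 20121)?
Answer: -33598/15423 ≈ -2.1784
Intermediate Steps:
(43953 + 23243)/(-10725 - 20121) = 67196/(-30846) = 67196*(-1/30846) = -33598/15423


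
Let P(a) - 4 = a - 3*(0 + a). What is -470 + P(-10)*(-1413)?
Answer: -34382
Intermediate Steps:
P(a) = 4 - 2*a (P(a) = 4 + (a - 3*(0 + a)) = 4 + (a - 3*a) = 4 - 2*a)
-470 + P(-10)*(-1413) = -470 + (4 - 2*(-10))*(-1413) = -470 + (4 + 20)*(-1413) = -470 + 24*(-1413) = -470 - 33912 = -34382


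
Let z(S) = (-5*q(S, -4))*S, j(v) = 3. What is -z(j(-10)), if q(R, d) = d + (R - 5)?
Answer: -90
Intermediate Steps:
q(R, d) = -5 + R + d (q(R, d) = d + (-5 + R) = -5 + R + d)
z(S) = S*(45 - 5*S) (z(S) = (-5*(-5 + S - 4))*S = (-5*(-9 + S))*S = (45 - 5*S)*S = S*(45 - 5*S))
-z(j(-10)) = -5*3*(9 - 1*3) = -5*3*(9 - 3) = -5*3*6 = -1*90 = -90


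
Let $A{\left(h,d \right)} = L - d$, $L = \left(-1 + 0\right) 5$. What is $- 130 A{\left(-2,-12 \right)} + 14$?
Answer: $-896$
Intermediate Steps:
$L = -5$ ($L = \left(-1\right) 5 = -5$)
$A{\left(h,d \right)} = -5 - d$
$- 130 A{\left(-2,-12 \right)} + 14 = - 130 \left(-5 - -12\right) + 14 = - 130 \left(-5 + 12\right) + 14 = \left(-130\right) 7 + 14 = -910 + 14 = -896$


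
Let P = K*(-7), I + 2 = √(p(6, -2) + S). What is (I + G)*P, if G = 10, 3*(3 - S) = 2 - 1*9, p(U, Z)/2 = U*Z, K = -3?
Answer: 168 + 14*I*√42 ≈ 168.0 + 90.73*I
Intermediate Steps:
p(U, Z) = 2*U*Z (p(U, Z) = 2*(U*Z) = 2*U*Z)
S = 16/3 (S = 3 - (2 - 1*9)/3 = 3 - (2 - 9)/3 = 3 - ⅓*(-7) = 3 + 7/3 = 16/3 ≈ 5.3333)
I = -2 + 2*I*√42/3 (I = -2 + √(2*6*(-2) + 16/3) = -2 + √(-24 + 16/3) = -2 + √(-56/3) = -2 + 2*I*√42/3 ≈ -2.0 + 4.3205*I)
P = 21 (P = -3*(-7) = 21)
(I + G)*P = ((-2 + 2*I*√42/3) + 10)*21 = (8 + 2*I*√42/3)*21 = 168 + 14*I*√42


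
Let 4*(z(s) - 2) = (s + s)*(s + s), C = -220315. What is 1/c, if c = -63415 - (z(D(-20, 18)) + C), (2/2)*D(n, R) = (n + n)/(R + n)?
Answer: 1/156498 ≈ 6.3899e-6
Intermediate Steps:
D(n, R) = 2*n/(R + n) (D(n, R) = (n + n)/(R + n) = (2*n)/(R + n) = 2*n/(R + n))
z(s) = 2 + s² (z(s) = 2 + ((s + s)*(s + s))/4 = 2 + ((2*s)*(2*s))/4 = 2 + (4*s²)/4 = 2 + s²)
c = 156498 (c = -63415 - ((2 + (2*(-20)/(18 - 20))²) - 220315) = -63415 - ((2 + (2*(-20)/(-2))²) - 220315) = -63415 - ((2 + (2*(-20)*(-½))²) - 220315) = -63415 - ((2 + 20²) - 220315) = -63415 - ((2 + 400) - 220315) = -63415 - (402 - 220315) = -63415 - 1*(-219913) = -63415 + 219913 = 156498)
1/c = 1/156498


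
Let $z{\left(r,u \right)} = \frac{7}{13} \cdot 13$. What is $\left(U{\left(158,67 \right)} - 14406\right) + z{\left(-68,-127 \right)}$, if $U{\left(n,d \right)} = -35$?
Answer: $-14434$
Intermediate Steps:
$z{\left(r,u \right)} = 7$ ($z{\left(r,u \right)} = 7 \cdot \frac{1}{13} \cdot 13 = \frac{7}{13} \cdot 13 = 7$)
$\left(U{\left(158,67 \right)} - 14406\right) + z{\left(-68,-127 \right)} = \left(-35 - 14406\right) + 7 = -14441 + 7 = -14434$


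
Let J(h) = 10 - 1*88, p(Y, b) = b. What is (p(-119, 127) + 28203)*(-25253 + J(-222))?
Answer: -717627230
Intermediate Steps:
J(h) = -78 (J(h) = 10 - 88 = -78)
(p(-119, 127) + 28203)*(-25253 + J(-222)) = (127 + 28203)*(-25253 - 78) = 28330*(-25331) = -717627230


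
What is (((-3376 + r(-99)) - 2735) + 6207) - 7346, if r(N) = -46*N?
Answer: -2696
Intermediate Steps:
(((-3376 + r(-99)) - 2735) + 6207) - 7346 = (((-3376 - 46*(-99)) - 2735) + 6207) - 7346 = (((-3376 + 4554) - 2735) + 6207) - 7346 = ((1178 - 2735) + 6207) - 7346 = (-1557 + 6207) - 7346 = 4650 - 7346 = -2696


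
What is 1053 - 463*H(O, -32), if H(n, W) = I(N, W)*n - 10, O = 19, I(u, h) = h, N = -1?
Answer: 287187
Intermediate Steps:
H(n, W) = -10 + W*n (H(n, W) = W*n - 10 = -10 + W*n)
1053 - 463*H(O, -32) = 1053 - 463*(-10 - 32*19) = 1053 - 463*(-10 - 608) = 1053 - 463*(-618) = 1053 + 286134 = 287187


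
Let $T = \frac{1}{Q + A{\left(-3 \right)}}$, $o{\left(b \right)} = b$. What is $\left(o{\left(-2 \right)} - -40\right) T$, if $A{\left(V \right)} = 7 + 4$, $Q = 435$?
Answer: $\frac{19}{223} \approx 0.085202$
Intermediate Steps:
$A{\left(V \right)} = 11$
$T = \frac{1}{446}$ ($T = \frac{1}{435 + 11} = \frac{1}{446} \approx 0.0022422$)
$\left(o{\left(-2 \right)} - -40\right) T = \left(-2 - -40\right) \frac{1}{446} = \left(-2 + 40\right) \frac{1}{446} = 38 \cdot \frac{1}{446} = \frac{19}{223}$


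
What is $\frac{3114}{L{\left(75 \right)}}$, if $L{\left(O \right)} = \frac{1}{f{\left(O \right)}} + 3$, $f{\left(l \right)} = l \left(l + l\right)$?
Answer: $\frac{35032500}{33751} \approx 1038.0$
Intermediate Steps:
$f{\left(l \right)} = 2 l^{2}$ ($f{\left(l \right)} = l 2 l = 2 l^{2}$)
$L{\left(O \right)} = 3 + \frac{1}{2 O^{2}}$ ($L{\left(O \right)} = \frac{1}{2 O^{2}} + 3 = 3 + \frac{1}{2 O^{2}}$)
$\frac{3114}{L{\left(75 \right)}} = \frac{3114}{3 + \frac{1}{2 \cdot 5625}} = \frac{3114}{3 + \frac{1}{2} \cdot \frac{1}{5625}} = \frac{3114}{3 + \frac{1}{11250}} = \frac{3114}{\frac{33751}{11250}} = 3114 \cdot \frac{11250}{33751} = \frac{35032500}{33751}$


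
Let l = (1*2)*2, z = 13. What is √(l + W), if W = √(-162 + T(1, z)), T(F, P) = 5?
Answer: √(4 + I*√157) ≈ 2.9286 + 2.1393*I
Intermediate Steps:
W = I*√157 (W = √(-162 + 5) = √(-157) = I*√157 ≈ 12.53*I)
l = 4 (l = 2*2 = 4)
√(l + W) = √(4 + I*√157)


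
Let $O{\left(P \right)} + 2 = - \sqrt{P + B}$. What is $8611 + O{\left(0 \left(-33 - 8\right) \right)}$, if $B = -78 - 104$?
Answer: $8609 - i \sqrt{182} \approx 8609.0 - 13.491 i$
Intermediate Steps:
$B = -182$ ($B = -78 - 104 = -182$)
$O{\left(P \right)} = -2 - \sqrt{-182 + P}$ ($O{\left(P \right)} = -2 - \sqrt{P - 182} = -2 - \sqrt{-182 + P}$)
$8611 + O{\left(0 \left(-33 - 8\right) \right)} = 8611 - \left(2 + \sqrt{-182 + 0 \left(-33 - 8\right)}\right) = 8611 - \left(2 + \sqrt{-182 + 0 \left(-41\right)}\right) = 8611 - \left(2 + \sqrt{-182 + 0}\right) = 8611 - \left(2 + \sqrt{-182}\right) = 8611 - \left(2 + i \sqrt{182}\right) = 8609 - i \sqrt{182}$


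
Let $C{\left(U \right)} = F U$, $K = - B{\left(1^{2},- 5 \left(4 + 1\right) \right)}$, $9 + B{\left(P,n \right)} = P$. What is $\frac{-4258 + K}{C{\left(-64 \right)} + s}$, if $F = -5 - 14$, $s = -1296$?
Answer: $\frac{425}{8} \approx 53.125$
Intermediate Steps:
$B{\left(P,n \right)} = -9 + P$
$F = -19$ ($F = -5 - 14 = -19$)
$K = 8$ ($K = - (-9 + 1^{2}) = - (-9 + 1) = \left(-1\right) \left(-8\right) = 8$)
$C{\left(U \right)} = - 19 U$
$\frac{-4258 + K}{C{\left(-64 \right)} + s} = \frac{-4258 + 8}{\left(-19\right) \left(-64\right) - 1296} = - \frac{4250}{1216 - 1296} = - \frac{4250}{-80} = \left(-4250\right) \left(- \frac{1}{80}\right) = \frac{425}{8}$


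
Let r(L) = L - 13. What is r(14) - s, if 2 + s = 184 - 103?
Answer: -78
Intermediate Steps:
s = 79 (s = -2 + (184 - 103) = -2 + 81 = 79)
r(L) = -13 + L
r(14) - s = (-13 + 14) - 1*79 = 1 - 79 = -78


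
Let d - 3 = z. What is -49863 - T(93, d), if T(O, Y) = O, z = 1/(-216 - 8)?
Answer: -49956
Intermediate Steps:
z = -1/224 (z = 1/(-224) = -1/224 ≈ -0.0044643)
d = 671/224 (d = 3 - 1/224 = 671/224 ≈ 2.9955)
-49863 - T(93, d) = -49863 - 1*93 = -49863 - 93 = -49956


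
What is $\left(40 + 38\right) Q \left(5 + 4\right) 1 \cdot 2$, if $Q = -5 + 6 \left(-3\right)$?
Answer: $-32292$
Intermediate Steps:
$Q = -23$ ($Q = -5 - 18 = -23$)
$\left(40 + 38\right) Q \left(5 + 4\right) 1 \cdot 2 = \left(40 + 38\right) - 23 \left(5 + 4\right) 1 \cdot 2 = 78 - 23 \cdot 9 \cdot 1 \cdot 2 = 78 \left(-23\right) 9 \cdot 2 = 78 \left(\left(-207\right) 2\right) = 78 \left(-414\right) = -32292$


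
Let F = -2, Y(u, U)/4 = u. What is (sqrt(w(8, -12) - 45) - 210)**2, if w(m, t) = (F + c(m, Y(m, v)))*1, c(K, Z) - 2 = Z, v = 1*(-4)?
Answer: (210 - I*sqrt(13))**2 ≈ 44087.0 - 1514.3*I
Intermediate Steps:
v = -4
Y(u, U) = 4*u
c(K, Z) = 2 + Z
w(m, t) = 4*m (w(m, t) = (-2 + (2 + 4*m))*1 = (4*m)*1 = 4*m)
(sqrt(w(8, -12) - 45) - 210)**2 = (sqrt(4*8 - 45) - 210)**2 = (sqrt(32 - 45) - 210)**2 = (sqrt(-13) - 210)**2 = (I*sqrt(13) - 210)**2 = (-210 + I*sqrt(13))**2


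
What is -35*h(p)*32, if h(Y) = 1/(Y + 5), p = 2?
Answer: -160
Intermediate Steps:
h(Y) = 1/(5 + Y)
-35*h(p)*32 = -35/(5 + 2)*32 = -35/7*32 = -35*⅐*32 = -5*32 = -160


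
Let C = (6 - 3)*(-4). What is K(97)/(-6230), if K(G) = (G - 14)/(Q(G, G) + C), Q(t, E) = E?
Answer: -83/529550 ≈ -0.00015674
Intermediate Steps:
C = -12 (C = 3*(-4) = -12)
K(G) = (-14 + G)/(-12 + G) (K(G) = (G - 14)/(G - 12) = (-14 + G)/(-12 + G))
K(97)/(-6230) = ((-14 + 97)/(-12 + 97))/(-6230) = (83/85)*(-1/6230) = -83/529550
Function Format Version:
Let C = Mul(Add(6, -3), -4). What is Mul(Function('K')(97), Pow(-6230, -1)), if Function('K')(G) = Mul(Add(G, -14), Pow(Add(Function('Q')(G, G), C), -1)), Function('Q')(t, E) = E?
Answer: Rational(-83, 529550) ≈ -0.00015674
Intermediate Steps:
C = -12 (C = Mul(3, -4) = -12)
Function('K')(G) = Mul(Pow(Add(-12, G), -1), Add(-14, G)) (Function('K')(G) = Mul(Add(G, -14), Pow(Add(G, -12), -1)) = Mul(Add(-14, G), Pow(Add(-12, G), -1)) = Mul(Pow(Add(-12, G), -1), Add(-14, G)))
Mul(Function('K')(97), Pow(-6230, -1)) = Mul(Mul(Pow(Add(-12, 97), -1), Add(-14, 97)), Pow(-6230, -1)) = Mul(Mul(Pow(85, -1), 83), Rational(-1, 6230)) = Mul(Mul(Rational(1, 85), 83), Rational(-1, 6230)) = Mul(Rational(83, 85), Rational(-1, 6230)) = Rational(-83, 529550)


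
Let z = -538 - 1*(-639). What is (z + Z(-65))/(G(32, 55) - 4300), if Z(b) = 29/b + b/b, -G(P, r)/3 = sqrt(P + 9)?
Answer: -246820/10450661 + 861*sqrt(41)/52253305 ≈ -0.023512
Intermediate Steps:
z = 101 (z = -538 + 639 = 101)
G(P, r) = -3*sqrt(9 + P) (G(P, r) = -3*sqrt(P + 9) = -3*sqrt(9 + P))
Z(b) = 1 + 29/b (Z(b) = 29/b + 1 = 1 + 29/b)
(z + Z(-65))/(G(32, 55) - 4300) = (101 + (29 - 65)/(-65))/(-3*sqrt(9 + 32) - 4300) = (101 - 1/65*(-36))/(-3*sqrt(41) - 4300) = (101 + 36/65)/(-4300 - 3*sqrt(41)) = 6601/(65*(-4300 - 3*sqrt(41)))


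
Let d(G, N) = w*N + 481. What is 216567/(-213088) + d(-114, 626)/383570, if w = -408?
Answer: -68695244383/40867082080 ≈ -1.6809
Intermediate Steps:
d(G, N) = 481 - 408*N (d(G, N) = -408*N + 481 = 481 - 408*N)
216567/(-213088) + d(-114, 626)/383570 = 216567/(-213088) + (481 - 408*626)/383570 = 216567*(-1/213088) + (481 - 255408)*(1/383570) = -216567/213088 - 254927*1/383570 = -216567/213088 - 254927/383570 = -68695244383/40867082080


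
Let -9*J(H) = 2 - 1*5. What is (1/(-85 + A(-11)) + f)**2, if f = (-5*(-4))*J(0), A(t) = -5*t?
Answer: 39601/900 ≈ 44.001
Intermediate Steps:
J(H) = 1/3 (J(H) = -(2 - 1*5)/9 = -(2 - 5)/9 = -1/9*(-3) = 1/3)
f = 20/3 (f = -5*(-4)*(1/3) = 20*(1/3) = 20/3 ≈ 6.6667)
(1/(-85 + A(-11)) + f)**2 = (1/(-85 - 5*(-11)) + 20/3)**2 = (1/(-85 + 55) + 20/3)**2 = (1/(-30) + 20/3)**2 = (-1/30 + 20/3)**2 = (199/30)**2 = 39601/900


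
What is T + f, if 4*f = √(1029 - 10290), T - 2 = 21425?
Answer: 21427 + 21*I*√21/4 ≈ 21427.0 + 24.059*I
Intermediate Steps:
T = 21427 (T = 2 + 21425 = 21427)
f = 21*I*√21/4 (f = √(1029 - 10290)/4 = √(-9261)/4 = (21*I*√21)/4 = 21*I*√21/4 ≈ 24.059*I)
T + f = 21427 + 21*I*√21/4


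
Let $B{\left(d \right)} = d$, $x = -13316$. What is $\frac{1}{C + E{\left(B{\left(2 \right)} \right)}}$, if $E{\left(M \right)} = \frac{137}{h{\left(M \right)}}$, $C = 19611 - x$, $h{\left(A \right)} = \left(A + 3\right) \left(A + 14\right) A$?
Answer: $\frac{160}{5268457} \approx 3.0369 \cdot 10^{-5}$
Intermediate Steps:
$h{\left(A \right)} = A \left(3 + A\right) \left(14 + A\right)$ ($h{\left(A \right)} = \left(3 + A\right) \left(14 + A\right) A = A \left(3 + A\right) \left(14 + A\right)$)
$C = 32927$ ($C = 19611 - -13316 = 19611 + 13316 = 32927$)
$E{\left(M \right)} = \frac{137}{M \left(42 + M^{2} + 17 M\right)}$
$\frac{1}{C + E{\left(B{\left(2 \right)} \right)}} = \frac{1}{32927 + \frac{137}{2 \left(42 + 2^{2} + 17 \cdot 2\right)}} = \frac{1}{32927 + 137 \cdot \frac{1}{2} \frac{1}{42 + 4 + 34}} = \frac{1}{32927 + 137 \cdot \frac{1}{2} \cdot \frac{1}{80}} = \frac{1}{32927 + \frac{137}{160}} = \frac{1}{\frac{5268457}{160}} = \frac{160}{5268457}$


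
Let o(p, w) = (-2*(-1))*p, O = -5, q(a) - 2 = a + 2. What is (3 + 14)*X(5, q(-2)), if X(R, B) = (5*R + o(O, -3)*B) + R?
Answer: 170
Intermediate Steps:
q(a) = 4 + a (q(a) = 2 + (a + 2) = 2 + (2 + a) = 4 + a)
o(p, w) = 2*p
X(R, B) = -10*B + 6*R (X(R, B) = (5*R + (2*(-5))*B) + R = (5*R - 10*B) + R = (-10*B + 5*R) + R = -10*B + 6*R)
(3 + 14)*X(5, q(-2)) = (3 + 14)*(-10*(4 - 2) + 6*5) = 17*(-10*2 + 30) = 17*(-20 + 30) = 17*10 = 170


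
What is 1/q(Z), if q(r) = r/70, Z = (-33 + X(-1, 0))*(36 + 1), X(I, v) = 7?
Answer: -35/481 ≈ -0.072765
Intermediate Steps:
Z = -962 (Z = (-33 + 7)*(36 + 1) = -26*37 = -962)
q(r) = r/70 (q(r) = r*(1/70) = r/70)
1/q(Z) = 1/((1/70)*(-962)) = 1/(-481/35) = -35/481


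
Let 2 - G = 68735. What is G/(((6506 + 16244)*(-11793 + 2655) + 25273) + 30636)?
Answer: 9819/29690513 ≈ 0.00033071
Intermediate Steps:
G = -68733 (G = 2 - 1*68735 = 2 - 68735 = -68733)
G/(((6506 + 16244)*(-11793 + 2655) + 25273) + 30636) = -68733/(((6506 + 16244)*(-11793 + 2655) + 25273) + 30636) = -68733/((22750*(-9138) + 25273) + 30636) = -68733/((-207889500 + 25273) + 30636) = -68733/(-207864227 + 30636) = -68733/(-207833591) = -68733*(-1/207833591) = 9819/29690513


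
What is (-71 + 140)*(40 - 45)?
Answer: -345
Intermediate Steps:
(-71 + 140)*(40 - 45) = 69*(-5) = -345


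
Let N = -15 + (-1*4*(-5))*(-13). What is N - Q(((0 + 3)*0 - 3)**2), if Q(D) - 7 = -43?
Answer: -239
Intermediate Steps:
Q(D) = -36 (Q(D) = 7 - 43 = -36)
N = -275 (N = -15 - 4*(-5)*(-13) = -15 + 20*(-13) = -15 - 260 = -275)
N - Q(((0 + 3)*0 - 3)**2) = -275 - 1*(-36) = -275 + 36 = -239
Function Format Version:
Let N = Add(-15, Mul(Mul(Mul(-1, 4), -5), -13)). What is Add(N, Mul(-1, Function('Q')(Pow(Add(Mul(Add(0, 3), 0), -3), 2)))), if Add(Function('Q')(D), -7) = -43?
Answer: -239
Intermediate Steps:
Function('Q')(D) = -36 (Function('Q')(D) = Add(7, -43) = -36)
N = -275 (N = Add(-15, Mul(Mul(-4, -5), -13)) = Add(-15, Mul(20, -13)) = Add(-15, -260) = -275)
Add(N, Mul(-1, Function('Q')(Pow(Add(Mul(Add(0, 3), 0), -3), 2)))) = Add(-275, Mul(-1, -36)) = Add(-275, 36) = -239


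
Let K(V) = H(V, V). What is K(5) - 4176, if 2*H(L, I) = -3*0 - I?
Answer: -8357/2 ≈ -4178.5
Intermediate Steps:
H(L, I) = -I/2 (H(L, I) = (-3*0 - I)/2 = (0 - I)/2 = (-I)/2 = -I/2)
K(V) = -V/2
K(5) - 4176 = -½*5 - 4176 = -5/2 - 4176 = -8357/2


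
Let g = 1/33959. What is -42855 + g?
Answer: -1455312944/33959 ≈ -42855.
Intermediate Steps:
g = 1/33959 ≈ 2.9447e-5
-42855 + g = -42855 + 1/33959 = -1455312944/33959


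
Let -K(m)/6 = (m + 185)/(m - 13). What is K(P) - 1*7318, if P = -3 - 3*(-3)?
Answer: -50080/7 ≈ -7154.3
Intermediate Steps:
P = 6 (P = -3 + 9 = 6)
K(m) = -6*(185 + m)/(-13 + m) (K(m) = -6*(m + 185)/(m - 13) = -6*(185 + m)/(-13 + m))
K(P) - 1*7318 = 6*(-185 - 1*6)/(-13 + 6) - 1*7318 = 6*(-185 - 6)/(-7) - 7318 = 6*(-⅐)*(-191) - 7318 = 1146/7 - 7318 = -50080/7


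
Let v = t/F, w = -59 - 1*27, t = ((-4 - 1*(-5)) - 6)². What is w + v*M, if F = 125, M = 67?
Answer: -363/5 ≈ -72.600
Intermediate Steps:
t = 25 (t = ((-4 + 5) - 6)² = (1 - 6)² = (-5)² = 25)
w = -86 (w = -59 - 27 = -86)
v = ⅕ (v = 25/125 = 25*(1/125) = ⅕ ≈ 0.20000)
w + v*M = -86 + (⅕)*67 = -86 + 67/5 = -363/5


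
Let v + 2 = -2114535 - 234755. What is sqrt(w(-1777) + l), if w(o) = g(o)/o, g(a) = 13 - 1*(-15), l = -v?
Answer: 4*sqrt(463651714257)/1777 ≈ 1532.7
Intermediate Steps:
v = -2349292 (v = -2 + (-2114535 - 234755) = -2 - 2349290 = -2349292)
l = 2349292 (l = -1*(-2349292) = 2349292)
g(a) = 28 (g(a) = 13 + 15 = 28)
w(o) = 28/o
sqrt(w(-1777) + l) = sqrt(28/(-1777) + 2349292) = sqrt(28*(-1/1777) + 2349292) = sqrt(-28/1777 + 2349292) = sqrt(4174691856/1777) = 4*sqrt(463651714257)/1777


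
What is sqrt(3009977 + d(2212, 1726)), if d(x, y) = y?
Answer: sqrt(3011703) ≈ 1735.4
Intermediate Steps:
sqrt(3009977 + d(2212, 1726)) = sqrt(3009977 + 1726) = sqrt(3011703)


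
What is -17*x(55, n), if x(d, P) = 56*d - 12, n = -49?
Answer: -52156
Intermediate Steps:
x(d, P) = -12 + 56*d
-17*x(55, n) = -17*(-12 + 56*55) = -17*(-12 + 3080) = -17*3068 = -52156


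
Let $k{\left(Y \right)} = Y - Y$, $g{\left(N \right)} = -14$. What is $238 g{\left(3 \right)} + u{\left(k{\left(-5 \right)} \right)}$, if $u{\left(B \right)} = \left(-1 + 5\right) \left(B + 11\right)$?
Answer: $-3288$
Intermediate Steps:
$k{\left(Y \right)} = 0$
$u{\left(B \right)} = 44 + 4 B$ ($u{\left(B \right)} = 4 \left(11 + B\right) = 44 + 4 B$)
$238 g{\left(3 \right)} + u{\left(k{\left(-5 \right)} \right)} = 238 \left(-14\right) + \left(44 + 4 \cdot 0\right) = -3332 + \left(44 + 0\right) = -3332 + 44 = -3288$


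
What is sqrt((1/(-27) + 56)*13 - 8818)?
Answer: I*sqrt(655329)/9 ≈ 89.947*I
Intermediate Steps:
sqrt((1/(-27) + 56)*13 - 8818) = sqrt((-1/27 + 56)*13 - 8818) = sqrt((1511/27)*13 - 8818) = sqrt(19643/27 - 8818) = sqrt(-218443/27) = I*sqrt(655329)/9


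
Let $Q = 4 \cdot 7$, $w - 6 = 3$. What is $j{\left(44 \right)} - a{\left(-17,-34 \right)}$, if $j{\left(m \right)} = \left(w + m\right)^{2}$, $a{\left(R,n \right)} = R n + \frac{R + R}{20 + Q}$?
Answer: $\frac{53561}{24} \approx 2231.7$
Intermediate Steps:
$w = 9$ ($w = 6 + 3 = 9$)
$Q = 28$
$a{\left(R,n \right)} = \frac{R}{24} + R n$ ($a{\left(R,n \right)} = R n + \frac{R + R}{20 + 28} = R n + \frac{2 R}{48} = R n + 2 R \frac{1}{48} = R n + \frac{R}{24} = \frac{R}{24} + R n$)
$j{\left(m \right)} = \left(9 + m\right)^{2}$
$j{\left(44 \right)} - a{\left(-17,-34 \right)} = \left(9 + 44\right)^{2} - - 17 \left(\frac{1}{24} - 34\right) = 53^{2} - \left(-17\right) \left(- \frac{815}{24}\right) = 2809 - \frac{13855}{24} = \frac{53561}{24}$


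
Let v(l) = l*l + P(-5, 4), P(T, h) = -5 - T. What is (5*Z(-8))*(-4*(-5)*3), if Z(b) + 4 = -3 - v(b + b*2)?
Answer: -174900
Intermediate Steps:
v(l) = l² (v(l) = l*l + (-5 - 1*(-5)) = l² + (-5 + 5) = l² + 0 = l²)
Z(b) = -7 - 9*b² (Z(b) = -4 + (-3 - (b + b*2)²) = -4 + (-3 - (b + 2*b)²) = -4 + (-3 - (3*b)²) = -4 + (-3 - 9*b²) = -7 - 9*b²)
(5*Z(-8))*(-4*(-5)*3) = (5*(-7 - 9*(-8)²))*(-4*(-5)*3) = (5*(-7 - 9*64))*(20*3) = (5*(-7 - 576))*60 = (5*(-583))*60 = -2915*60 = -174900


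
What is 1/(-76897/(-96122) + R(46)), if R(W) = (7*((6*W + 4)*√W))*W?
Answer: -7391493434/3454866217169239849791 + 833027809781440*√46/3454866217169239849791 ≈ 1.6353e-6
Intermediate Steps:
R(W) = 7*W^(3/2)*(4 + 6*W) (R(W) = (7*((4 + 6*W)*√W))*W = (7*(√W*(4 + 6*W)))*W = (7*√W*(4 + 6*W))*W = 7*W^(3/2)*(4 + 6*W))
1/(-76897/(-96122) + R(46)) = 1/(-76897/(-96122) + 46^(3/2)*(28 + 42*46)) = 1/(-76897*(-1/96122) + (46*√46)*(28 + 1932)) = 1/(76897/96122 + (46*√46)*1960) = 1/(76897/96122 + 90160*√46)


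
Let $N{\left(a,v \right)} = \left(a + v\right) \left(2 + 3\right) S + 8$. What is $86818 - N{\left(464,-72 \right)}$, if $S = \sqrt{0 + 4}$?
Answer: $82890$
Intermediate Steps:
$S = 2$ ($S = \sqrt{4} = 2$)
$N{\left(a,v \right)} = 8 + 10 a + 10 v$ ($N{\left(a,v \right)} = \left(a + v\right) \left(2 + 3\right) 2 + 8 = \left(a + v\right) 5 \cdot 2 + 8 = \left(5 a + 5 v\right) 2 + 8 = \left(10 a + 10 v\right) + 8 = 8 + 10 a + 10 v$)
$86818 - N{\left(464,-72 \right)} = 86818 - \left(8 + 10 \cdot 464 + 10 \left(-72\right)\right) = 86818 - \left(8 + 4640 - 720\right) = 86818 - 3928 = 82890$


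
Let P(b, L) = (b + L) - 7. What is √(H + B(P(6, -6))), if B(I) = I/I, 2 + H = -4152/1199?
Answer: I*√6415849/1199 ≈ 2.1126*I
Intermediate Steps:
P(b, L) = -7 + L + b (P(b, L) = (L + b) - 7 = -7 + L + b)
H = -6550/1199 (H = -2 - 4152/1199 = -6550/1199 ≈ -5.4629)
B(I) = 1
√(H + B(P(6, -6))) = √(-6550/1199 + 1) = √(-5351/1199) = I*√6415849/1199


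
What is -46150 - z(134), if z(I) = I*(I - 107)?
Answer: -49768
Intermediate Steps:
z(I) = I*(-107 + I)
-46150 - z(134) = -46150 - 134*(-107 + 134) = -46150 - 134*27 = -46150 - 1*3618 = -46150 - 3618 = -49768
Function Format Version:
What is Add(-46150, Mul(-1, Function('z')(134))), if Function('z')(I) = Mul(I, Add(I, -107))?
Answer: -49768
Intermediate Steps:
Function('z')(I) = Mul(I, Add(-107, I))
Add(-46150, Mul(-1, Function('z')(134))) = Add(-46150, Mul(-1, Mul(134, Add(-107, 134)))) = Add(-46150, Mul(-1, Mul(134, 27))) = Add(-46150, Mul(-1, 3618)) = Add(-46150, -3618) = -49768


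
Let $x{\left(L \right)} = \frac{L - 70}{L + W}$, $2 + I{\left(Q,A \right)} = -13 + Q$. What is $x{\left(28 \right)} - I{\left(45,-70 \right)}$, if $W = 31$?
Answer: $- \frac{1812}{59} \approx -30.712$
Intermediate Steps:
$I{\left(Q,A \right)} = -15 + Q$ ($I{\left(Q,A \right)} = -2 + \left(-13 + Q\right) = -15 + Q$)
$x{\left(L \right)} = \frac{-70 + L}{31 + L}$ ($x{\left(L \right)} = \frac{L - 70}{L + 31} = \frac{-70 + L}{31 + L}$)
$x{\left(28 \right)} - I{\left(45,-70 \right)} = \frac{-70 + 28}{31 + 28} - \left(-15 + 45\right) = \frac{1}{59} \left(-42\right) - 30 = - \frac{42}{59} - 30 = - \frac{1812}{59}$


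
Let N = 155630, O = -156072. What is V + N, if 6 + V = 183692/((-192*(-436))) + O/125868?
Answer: 34161823862987/219513792 ≈ 1.5563e+5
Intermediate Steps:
V = -1107585973/219513792 (V = -6 + (183692/((-192*(-436))) - 156072/125868) = -6 + (183692/83712 - 156072*1/125868) = -6 + (183692*(1/83712) - 13006/10489) = -6 + (45923/20928 - 13006/10489) = -6 + 209496779/219513792 = -1107585973/219513792 ≈ -5.0456)
V + N = -1107585973/219513792 + 155630 = 34161823862987/219513792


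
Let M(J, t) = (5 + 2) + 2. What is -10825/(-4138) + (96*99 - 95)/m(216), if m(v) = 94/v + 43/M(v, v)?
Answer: 4211014211/2329694 ≈ 1807.5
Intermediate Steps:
M(J, t) = 9 (M(J, t) = 7 + 2 = 9)
m(v) = 43/9 + 94/v (m(v) = 94/v + 43/9 = 43/9 + 94/v)
-10825/(-4138) + (96*99 - 95)/m(216) = -10825/(-4138) + (96*99 - 95)/(43/9 + 94/216) = -10825*(-1/4138) + (9504 - 95)/(43/9 + 94*(1/216)) = 10825/4138 + 9409/(43/9 + 47/108) = 10825/4138 + 9409/(563/108) = 10825/4138 + 9409*(108/563) = 10825/4138 + 1016172/563 = 4211014211/2329694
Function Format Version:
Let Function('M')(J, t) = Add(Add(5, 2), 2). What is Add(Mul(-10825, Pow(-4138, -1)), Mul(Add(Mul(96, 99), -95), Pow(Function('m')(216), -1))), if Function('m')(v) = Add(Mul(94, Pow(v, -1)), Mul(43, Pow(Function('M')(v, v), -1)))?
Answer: Rational(4211014211, 2329694) ≈ 1807.5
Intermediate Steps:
Function('M')(J, t) = 9 (Function('M')(J, t) = Add(7, 2) = 9)
Function('m')(v) = Add(Rational(43, 9), Mul(94, Pow(v, -1))) (Function('m')(v) = Add(Mul(94, Pow(v, -1)), Mul(43, Pow(9, -1))) = Add(Mul(94, Pow(v, -1)), Mul(43, Rational(1, 9))) = Add(Mul(94, Pow(v, -1)), Rational(43, 9)) = Add(Rational(43, 9), Mul(94, Pow(v, -1))))
Add(Mul(-10825, Pow(-4138, -1)), Mul(Add(Mul(96, 99), -95), Pow(Function('m')(216), -1))) = Add(Mul(-10825, Pow(-4138, -1)), Mul(Add(Mul(96, 99), -95), Pow(Add(Rational(43, 9), Mul(94, Pow(216, -1))), -1))) = Add(Mul(-10825, Rational(-1, 4138)), Mul(Add(9504, -95), Pow(Add(Rational(43, 9), Mul(94, Rational(1, 216))), -1))) = Add(Rational(10825, 4138), Mul(9409, Pow(Add(Rational(43, 9), Rational(47, 108)), -1))) = Add(Rational(10825, 4138), Mul(9409, Pow(Rational(563, 108), -1))) = Add(Rational(10825, 4138), Mul(9409, Rational(108, 563))) = Add(Rational(10825, 4138), Rational(1016172, 563)) = Rational(4211014211, 2329694)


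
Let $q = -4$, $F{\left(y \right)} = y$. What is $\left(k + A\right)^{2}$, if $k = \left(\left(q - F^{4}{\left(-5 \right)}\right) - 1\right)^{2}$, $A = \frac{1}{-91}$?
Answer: $\frac{1304502628174201}{8281} \approx 1.5753 \cdot 10^{11}$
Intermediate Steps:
$A = - \frac{1}{91} \approx -0.010989$
$k = 396900$ ($k = \left(\left(-4 - \left(-5\right)^{4}\right) - 1\right)^{2} = \left(\left(-4 - 625\right) - 1\right)^{2} = \left(-629 - 1\right)^{2} = \left(-630\right)^{2} = 396900$)
$\left(k + A\right)^{2} = \left(396900 - \frac{1}{91}\right)^{2} = \left(\frac{36117899}{91}\right)^{2} = \frac{1304502628174201}{8281}$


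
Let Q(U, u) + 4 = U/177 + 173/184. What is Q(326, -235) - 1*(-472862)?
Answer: 15400129949/32568 ≈ 4.7286e+5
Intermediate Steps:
Q(U, u) = -563/184 + U/177 (Q(U, u) = -4 + (U/177 + 173/184) = -4 + (173/184 + U/177) = -563/184 + U/177)
Q(326, -235) - 1*(-472862) = (-563/184 + (1/177)*326) - 1*(-472862) = (-563/184 + 326/177) + 472862 = -39667/32568 + 472862 = 15400129949/32568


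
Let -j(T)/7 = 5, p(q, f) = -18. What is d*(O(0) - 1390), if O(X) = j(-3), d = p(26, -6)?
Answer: 25650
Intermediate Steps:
d = -18
j(T) = -35 (j(T) = -7*5 = -35)
O(X) = -35
d*(O(0) - 1390) = -18*(-35 - 1390) = -18*(-1425) = 25650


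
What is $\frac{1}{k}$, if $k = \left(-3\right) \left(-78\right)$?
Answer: $\frac{1}{234} \approx 0.0042735$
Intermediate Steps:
$k = 234$
$\frac{1}{k} = \frac{1}{234}$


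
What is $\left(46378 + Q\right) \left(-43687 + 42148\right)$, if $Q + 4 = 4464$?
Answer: $-78239682$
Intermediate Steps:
$Q = 4460$ ($Q = -4 + 4464 = 4460$)
$\left(46378 + Q\right) \left(-43687 + 42148\right) = \left(46378 + 4460\right) \left(-43687 + 42148\right) = 50838 \left(-1539\right) = -78239682$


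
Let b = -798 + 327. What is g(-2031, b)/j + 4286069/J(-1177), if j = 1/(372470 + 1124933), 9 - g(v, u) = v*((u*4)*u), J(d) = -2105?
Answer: 5680708837033815226/2105 ≈ 2.6987e+15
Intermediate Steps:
b = -471
g(v, u) = 9 - 4*v*u² (g(v, u) = 9 - v*(u*4)*u = 9 - v*(4*u)*u = 9 - v*4*u² = 9 - 4*v*u²)
j = 1/1497403 ≈ 6.6782e-7
g(-2031, b)/j + 4286069/J(-1177) = (9 - 4*(-2031)*(-471)²)/(1/1497403) + 4286069/(-2105) = (9 - 4*(-2031)*221841)*1497403 + 4286069*(-1/2105) = (9 + 1802236284)*1497403 - 4286069/2105 = 1802236293*1497403 - 4286069/2105 = 2698674031847079 - 4286069/2105 = 5680708837033815226/2105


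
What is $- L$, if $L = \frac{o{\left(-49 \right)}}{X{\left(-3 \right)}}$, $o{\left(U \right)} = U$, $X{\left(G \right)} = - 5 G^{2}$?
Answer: $- \frac{49}{45} \approx -1.0889$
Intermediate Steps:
$L = \frac{49}{45}$ ($L = - \frac{49}{\left(-5\right) \left(-3\right)^{2}} = - \frac{49}{\left(-5\right) 9} = - \frac{49}{-45} = \left(-49\right) \left(- \frac{1}{45}\right) = \frac{49}{45} \approx 1.0889$)
$- L = \left(-1\right) \frac{49}{45} = - \frac{49}{45}$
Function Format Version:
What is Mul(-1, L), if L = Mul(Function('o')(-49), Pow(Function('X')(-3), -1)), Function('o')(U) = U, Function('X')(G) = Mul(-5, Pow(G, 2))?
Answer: Rational(-49, 45) ≈ -1.0889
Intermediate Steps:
L = Rational(49, 45) (L = Mul(-49, Pow(Mul(-5, Pow(-3, 2)), -1)) = Mul(-49, Pow(Mul(-5, 9), -1)) = Mul(-49, Pow(-45, -1)) = Mul(-49, Rational(-1, 45)) = Rational(49, 45) ≈ 1.0889)
Mul(-1, L) = Mul(-1, Rational(49, 45)) = Rational(-49, 45)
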